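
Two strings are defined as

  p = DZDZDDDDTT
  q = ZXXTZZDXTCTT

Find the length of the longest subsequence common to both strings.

Let dp[i][j] be the LCS length of the first i characters of p and the first j characters of q. dp[i][j] = dp[i-1][j-1]+1 when the i-th and j-th characters match, else max(dp[i-1][j], dp[i][j-1]).
    ·  Z  X  X  T  Z  Z  D  X  T  C  T  T
 ·  0  0  0  0  0  0  0  0  0  0  0  0  0
 D  0  0  0  0  0  0  0  1  1  1  1  1  1
 Z  0  1  1  1  1  1  1  1  1  1  1  1  1
 D  0  1  1  1  1  1  1  2  2  2  2  2  2
 Z  0  1  1  1  1  2  2  2  2  2  2  2  2
 D  0  1  1  1  1  2  2  3  3  3  3  3  3
 D  0  1  1  1  1  2  2  3  3  3  3  3  3
 D  0  1  1  1  1  2  2  3  3  3  3  3  3
 D  0  1  1  1  1  2  2  3  3  3  3  3  3
 T  0  1  1  1  2  2  2  3  3  4  4  4  4
 T  0  1  1  1  2  2  2  3  3  4  4  5  5
dp[10][12] = 5. One LCS (by backtracking along matches): ZZDTT.

5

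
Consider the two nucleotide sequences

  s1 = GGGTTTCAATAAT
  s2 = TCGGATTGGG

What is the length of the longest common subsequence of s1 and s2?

Let dp[i][j] be the LCS length of the first i bases of s1 and the first j bases of s2. dp[i][j] = dp[i-1][j-1]+1 when the i-th and j-th bases match, else max(dp[i-1][j], dp[i][j-1]).
    ·  T  C  G  G  A  T  T  G  G  G
 ·  0  0  0  0  0  0  0  0  0  0  0
 G  0  0  0  1  1  1  1  1  1  1  1
 G  0  0  0  1  2  2  2  2  2  2  2
 G  0  0  0  1  2  2  2  2  3  3  3
 T  0  1  1  1  2  2  3  3  3  3  3
 T  0  1  1  1  2  2  3  4  4  4  4
 T  0  1  1  1  2  2  3  4  4  4  4
 C  0  1  2  2  2  2  3  4  4  4  4
 A  0  1  2  2  2  3  3  4  4  4  4
 A  0  1  2  2  2  3  3  4  4  4  4
 T  0  1  2  2  2  3  4  4  4  4  4
 A  0  1  2  2  2  3  4  4  4  4  4
 A  0  1  2  2  2  3  4  4  4  4  4
 T  0  1  2  2  2  3  4  5  5  5  5
dp[13][10] = 5. One LCS (by backtracking along matches): GGATT.

5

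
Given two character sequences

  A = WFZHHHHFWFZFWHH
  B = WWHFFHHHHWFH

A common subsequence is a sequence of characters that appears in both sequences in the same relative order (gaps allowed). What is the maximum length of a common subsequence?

9

Match W at A[1]=B[2], F at A[2]=B[5], H at A[4]=B[6], H at A[5]=B[7], H at A[6]=B[8], H at A[7]=B[9], W at A[9]=B[10], F at A[12]=B[11], H at A[15]=B[12] — 9 characters in the same relative order in both. The LCS DP gives dp[15][12] = 9, so this is optimal.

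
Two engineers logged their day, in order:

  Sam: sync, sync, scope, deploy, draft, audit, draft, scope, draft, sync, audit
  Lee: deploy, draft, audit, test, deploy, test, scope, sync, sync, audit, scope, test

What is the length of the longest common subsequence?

Taking deploy [4,1], draft [5,2], audit [6,3], scope [8,7], sync [10,9], audit [11,10] gives a common subsequence of length 6. Since dp[11][12] = 6, nothing longer is possible.

6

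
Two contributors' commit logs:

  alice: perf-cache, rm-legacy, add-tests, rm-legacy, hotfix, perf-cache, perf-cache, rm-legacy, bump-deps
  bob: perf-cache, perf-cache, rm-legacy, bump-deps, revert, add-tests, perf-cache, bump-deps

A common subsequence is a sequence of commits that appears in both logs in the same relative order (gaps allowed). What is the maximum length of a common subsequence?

5

One common subsequence of length 5: perf-cache [1,2] → rm-legacy [2,3] → add-tests [3,6] → perf-cache [7,7] → bump-deps [9,8], and the DP table's final entry dp[9][8] is also 5, so no common subsequence is longer.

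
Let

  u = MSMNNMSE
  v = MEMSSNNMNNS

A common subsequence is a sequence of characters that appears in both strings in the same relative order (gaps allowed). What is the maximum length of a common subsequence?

Let dp[i][j] be the LCS length of the first i characters of u and the first j characters of v. dp[i][j] = dp[i-1][j-1]+1 when the i-th and j-th characters match, else max(dp[i-1][j], dp[i][j-1]).
    ·  M  E  M  S  S  N  N  M  N  N  S
 ·  0  0  0  0  0  0  0  0  0  0  0  0
 M  0  1  1  1  1  1  1  1  1  1  1  1
 S  0  1  1  1  2  2  2  2  2  2  2  2
 M  0  1  1  2  2  2  2  2  3  3  3  3
 N  0  1  1  2  2  2  3  3  3  4  4  4
 N  0  1  1  2  2  2  3  4  4  4  5  5
 M  0  1  1  2  2  2  3  4  5  5  5  5
 S  0  1  1  2  3  3  3  4  5  5  5  6
 E  0  1  2  2  3  3  3  4  5  5  5  6
dp[8][11] = 6. One LCS (by backtracking along matches): MSMNNS.

6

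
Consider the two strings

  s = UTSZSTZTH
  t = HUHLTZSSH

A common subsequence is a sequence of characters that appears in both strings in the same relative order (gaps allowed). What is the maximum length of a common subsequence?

Pick U [1,2], T [2,5], S [3,7], S [5,8], H [9,9]; all 5 characters appear in both, in order, and the DP table's final entry dp[9][9] is also 5, so no common subsequence is longer.

5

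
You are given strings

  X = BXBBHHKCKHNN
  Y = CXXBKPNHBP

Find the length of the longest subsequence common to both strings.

4

Let dp[i][j] be the LCS length of the first i characters of X and the first j characters of Y. dp[i][j] = dp[i-1][j-1]+1 when the i-th and j-th characters match, else max(dp[i-1][j], dp[i][j-1]).
    ·  C  X  X  B  K  P  N  H  B  P
 ·  0  0  0  0  0  0  0  0  0  0  0
 B  0  0  0  0  1  1  1  1  1  1  1
 X  0  0  1  1  1  1  1  1  1  1  1
 B  0  0  1  1  2  2  2  2  2  2  2
 B  0  0  1  1  2  2  2  2  2  3  3
 H  0  0  1  1  2  2  2  2  3  3  3
 H  0  0  1  1  2  2  2  2  3  3  3
 K  0  0  1  1  2  3  3  3  3  3  3
 C  0  1  1  1  2  3  3  3  3  3  3
 K  0  1  1  1  2  3  3  3  3  3  3
 H  0  1  1  1  2  3  3  3  4  4  4
 N  0  1  1  1  2  3  3  4  4  4  4
 N  0  1  1  1  2  3  3  4  4  4  4
dp[12][10] = 4. One LCS (by backtracking along matches): XBKH.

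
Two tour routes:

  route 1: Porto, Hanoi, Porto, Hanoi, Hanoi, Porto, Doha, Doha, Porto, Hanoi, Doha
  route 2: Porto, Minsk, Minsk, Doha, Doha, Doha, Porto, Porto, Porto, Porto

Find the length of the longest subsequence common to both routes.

4

Pick Porto [1,7], Porto [3,8], Porto [6,9], Porto [9,10]; all 4 stops appear in both, in order. The LCS DP gives dp[11][10] = 4, so this is optimal.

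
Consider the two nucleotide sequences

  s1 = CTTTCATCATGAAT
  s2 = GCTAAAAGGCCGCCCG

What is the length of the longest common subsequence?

Pick C (s1 #1, s2 #2) → T (s1 #4, s2 #3) → A (s1 #6, s2 #4) → A (s1 #9, s2 #5) → A (s1 #12, s2 #6) → A (s1 #13, s2 #7); all 6 bases appear in both, in order. Since dp[14][16] = 6, nothing longer is possible.

6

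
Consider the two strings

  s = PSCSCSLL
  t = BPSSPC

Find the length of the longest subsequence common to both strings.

Taking P at s[1]=t[2], then S at s[2]=t[3], then S at s[4]=t[4], then C at s[5]=t[6] gives a common subsequence of length 4. Since dp[8][6] = 4, nothing longer is possible.

4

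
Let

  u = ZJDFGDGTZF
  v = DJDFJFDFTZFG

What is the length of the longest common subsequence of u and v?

7

Taking J (u #2, v #2), then D (u #3, v #3), then F (u #4, v #6), then D (u #6, v #7), then T (u #8, v #9), then Z (u #9, v #10), then F (u #10, v #11) gives a common subsequence of length 7. The LCS DP gives dp[10][12] = 7, so this is optimal.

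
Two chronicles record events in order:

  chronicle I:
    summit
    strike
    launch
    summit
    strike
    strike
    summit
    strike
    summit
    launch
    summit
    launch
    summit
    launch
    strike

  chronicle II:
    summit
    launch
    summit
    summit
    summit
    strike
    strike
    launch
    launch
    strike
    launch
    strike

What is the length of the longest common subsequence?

9

One common subsequence of length 9: summit at chronicle I[1]=chronicle II[1] → launch at chronicle I[3]=chronicle II[2] → summit at chronicle I[4]=chronicle II[5] → strike at chronicle I[6]=chronicle II[6] → strike at chronicle I[8]=chronicle II[7] → launch at chronicle I[10]=chronicle II[8] → launch at chronicle I[12]=chronicle II[9] → launch at chronicle I[14]=chronicle II[11] → strike at chronicle I[15]=chronicle II[12], and the DP table's final entry dp[15][12] is also 9, so no common subsequence is longer.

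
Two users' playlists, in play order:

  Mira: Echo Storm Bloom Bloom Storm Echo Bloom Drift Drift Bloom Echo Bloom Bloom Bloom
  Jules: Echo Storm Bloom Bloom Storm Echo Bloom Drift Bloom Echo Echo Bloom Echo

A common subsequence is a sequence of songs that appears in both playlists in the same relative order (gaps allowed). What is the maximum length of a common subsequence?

One common subsequence of length 11: Echo [1,1] → Storm [2,2] → Bloom [3,3] → Bloom [4,4] → Storm [5,5] → Echo [6,6] → Bloom [7,7] → Drift [9,8] → Bloom [10,9] → Echo [11,11] → Bloom [12,12]. Since dp[14][13] = 11, nothing longer is possible.

11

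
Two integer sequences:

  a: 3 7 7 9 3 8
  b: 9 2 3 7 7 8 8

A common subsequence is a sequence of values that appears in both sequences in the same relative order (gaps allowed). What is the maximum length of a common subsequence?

4

Let dp[i][j] be the LCS length of the first i values of a and the first j values of b. dp[i][j] = dp[i-1][j-1]+1 when the i-th and j-th values match, else max(dp[i-1][j], dp[i][j-1]).
    ·  9  2  3  7  7  8  8
 ·  0  0  0  0  0  0  0  0
 3  0  0  0  1  1  1  1  1
 7  0  0  0  1  2  2  2  2
 7  0  0  0  1  2  3  3  3
 9  0  1  1  1  2  3  3  3
 3  0  1  1  2  2  3  3  3
 8  0  1  1  2  2  3  4  4
dp[6][7] = 4. One LCS (by backtracking along matches): 3, 7, 7, 8.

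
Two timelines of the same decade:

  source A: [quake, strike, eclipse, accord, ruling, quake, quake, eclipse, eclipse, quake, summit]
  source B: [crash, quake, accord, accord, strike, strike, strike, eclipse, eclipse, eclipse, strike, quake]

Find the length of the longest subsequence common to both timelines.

6

Taking quake [1,2] → strike [2,7] → eclipse [3,8] → eclipse [8,9] → eclipse [9,10] → quake [10,12] gives a common subsequence of length 6. The LCS DP gives dp[11][12] = 6, so this is optimal.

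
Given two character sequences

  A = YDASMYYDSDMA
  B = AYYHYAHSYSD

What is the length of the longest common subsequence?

6

Taking Y (A #1, B #5) → A (A #3, B #6) → S (A #4, B #8) → Y (A #7, B #9) → S (A #9, B #10) → D (A #10, B #11) gives a common subsequence of length 6. dp[12][11] = 6 confirms this is the maximum.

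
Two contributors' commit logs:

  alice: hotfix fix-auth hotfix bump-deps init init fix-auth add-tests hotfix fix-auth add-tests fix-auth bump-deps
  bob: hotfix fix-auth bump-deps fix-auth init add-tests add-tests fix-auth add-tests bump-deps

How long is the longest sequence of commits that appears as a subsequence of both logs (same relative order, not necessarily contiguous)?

8

Pick hotfix (alice #1, bob #1), then fix-auth (alice #2, bob #2), then bump-deps (alice #4, bob #3), then init (alice #5, bob #5), then add-tests (alice #8, bob #7), then fix-auth (alice #10, bob #8), then add-tests (alice #11, bob #9), then bump-deps (alice #13, bob #10); all 8 commits appear in both, in order. dp[13][10] = 8 confirms this is the maximum.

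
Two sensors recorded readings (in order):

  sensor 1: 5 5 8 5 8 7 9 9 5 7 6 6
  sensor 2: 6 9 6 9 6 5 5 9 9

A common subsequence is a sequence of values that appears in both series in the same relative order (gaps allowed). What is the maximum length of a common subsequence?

4

Taking 5 at sensor 1[2]=sensor 2[6], then 5 at sensor 1[4]=sensor 2[7], then 9 at sensor 1[7]=sensor 2[8], then 9 at sensor 1[8]=sensor 2[9] gives a common subsequence of length 4. The LCS DP gives dp[12][9] = 4, so this is optimal.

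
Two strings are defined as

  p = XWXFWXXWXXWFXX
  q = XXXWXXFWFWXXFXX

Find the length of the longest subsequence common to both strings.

One common subsequence of length 11: X (p #1, q #3), W (p #2, q #4), X (p #3, q #6), F (p #4, q #7), W (p #5, q #8), W (p #8, q #10), X (p #9, q #11), X (p #10, q #12), F (p #12, q #13), X (p #13, q #14), X (p #14, q #15). Since dp[14][15] = 11, nothing longer is possible.

11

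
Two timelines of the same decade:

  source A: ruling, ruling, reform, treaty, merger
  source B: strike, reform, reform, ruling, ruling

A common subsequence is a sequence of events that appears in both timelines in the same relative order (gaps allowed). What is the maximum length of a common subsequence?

One common subsequence of length 2: ruling at source A[1]=source B[4], ruling at source A[2]=source B[5], and the DP table's final entry dp[5][5] is also 2, so no common subsequence is longer.

2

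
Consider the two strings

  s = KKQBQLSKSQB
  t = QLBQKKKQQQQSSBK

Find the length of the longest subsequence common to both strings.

Match K at s[1]=t[6], then K at s[2]=t[7], then Q at s[3]=t[10], then Q at s[5]=t[11], then S at s[7]=t[12], then S at s[9]=t[13], then B at s[11]=t[14] — 7 characters in the same relative order in both. dp[11][15] = 7 confirms this is the maximum.

7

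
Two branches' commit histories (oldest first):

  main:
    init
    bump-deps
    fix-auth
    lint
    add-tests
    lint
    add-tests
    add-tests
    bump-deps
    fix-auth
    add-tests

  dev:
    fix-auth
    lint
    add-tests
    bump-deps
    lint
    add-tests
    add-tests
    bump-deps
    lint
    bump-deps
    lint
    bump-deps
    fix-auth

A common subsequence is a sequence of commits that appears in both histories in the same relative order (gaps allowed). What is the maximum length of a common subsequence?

8

Pick fix-auth at main[3]=dev[1]; then lint at main[4]=dev[2]; then add-tests at main[5]=dev[3]; then lint at main[6]=dev[5]; then add-tests at main[7]=dev[6]; then add-tests at main[8]=dev[7]; then bump-deps at main[9]=dev[12]; then fix-auth at main[10]=dev[13]; all 8 commits appear in both, in order. Since dp[11][13] = 8, nothing longer is possible.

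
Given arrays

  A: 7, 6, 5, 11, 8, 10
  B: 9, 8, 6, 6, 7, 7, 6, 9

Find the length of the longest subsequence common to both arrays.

Pick 7 (A #1, B #6); then 6 (A #2, B #7); all 2 values appear in both, in order. The LCS DP gives dp[6][8] = 2, so this is optimal.

2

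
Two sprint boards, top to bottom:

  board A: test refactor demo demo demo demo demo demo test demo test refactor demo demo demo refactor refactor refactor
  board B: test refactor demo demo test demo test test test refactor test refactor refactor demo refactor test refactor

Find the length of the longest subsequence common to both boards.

Taking test [1,1], refactor [2,2], demo [3,3], demo [4,4], demo [5,6], test [9,9], test [11,11], refactor [12,13], demo [15,14], refactor [16,15], refactor [18,17] gives a common subsequence of length 11. The LCS DP gives dp[18][17] = 11, so this is optimal.

11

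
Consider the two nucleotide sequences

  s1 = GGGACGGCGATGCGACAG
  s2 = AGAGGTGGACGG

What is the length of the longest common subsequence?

Pick G (s1 #3, s2 #2); then A (s1 #4, s2 #3); then G (s1 #7, s2 #4); then G (s1 #9, s2 #5); then T (s1 #11, s2 #6); then G (s1 #12, s2 #7); then G (s1 #14, s2 #8); then A (s1 #15, s2 #9); then C (s1 #16, s2 #10); then G (s1 #18, s2 #12); all 10 bases appear in both, in order. Since dp[18][12] = 10, nothing longer is possible.

10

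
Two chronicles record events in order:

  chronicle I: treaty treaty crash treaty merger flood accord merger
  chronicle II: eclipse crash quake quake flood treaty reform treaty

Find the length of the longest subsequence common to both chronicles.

Match treaty at chronicle I[1]=chronicle II[6], treaty at chronicle I[4]=chronicle II[8] — 2 events in the same relative order in both, and the DP table's final entry dp[8][8] is also 2, so no common subsequence is longer.

2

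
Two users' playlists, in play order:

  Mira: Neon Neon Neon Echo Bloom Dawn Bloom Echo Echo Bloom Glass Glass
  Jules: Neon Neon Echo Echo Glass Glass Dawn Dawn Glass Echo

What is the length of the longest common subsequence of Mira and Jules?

6

One common subsequence of length 6: Neon [2,1], then Neon [3,2], then Echo [4,3], then Echo [8,4], then Glass [11,6], then Glass [12,9]. The LCS DP gives dp[12][10] = 6, so this is optimal.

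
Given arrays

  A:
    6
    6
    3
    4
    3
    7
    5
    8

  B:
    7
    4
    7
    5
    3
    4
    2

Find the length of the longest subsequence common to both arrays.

Match 4 (A #4, B #2); then 7 (A #6, B #3); then 5 (A #7, B #4) — 3 values in the same relative order in both, and the DP table's final entry dp[8][7] is also 3, so no common subsequence is longer.

3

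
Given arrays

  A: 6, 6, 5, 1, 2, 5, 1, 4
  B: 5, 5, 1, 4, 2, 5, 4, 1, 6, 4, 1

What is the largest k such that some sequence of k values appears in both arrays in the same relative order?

Match 5 (A #3, B #2), then 1 (A #4, B #3), then 2 (A #5, B #5), then 5 (A #6, B #6), then 1 (A #7, B #8), then 4 (A #8, B #10) — 6 values in the same relative order in both. dp[8][11] = 6 confirms this is the maximum.

6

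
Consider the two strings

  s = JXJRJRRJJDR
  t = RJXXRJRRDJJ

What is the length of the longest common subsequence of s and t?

8

Pick J [1,2], then X [2,4], then R [4,5], then J [5,6], then R [6,7], then R [7,8], then J [8,10], then J [9,11]; all 8 characters appear in both, in order. The LCS DP gives dp[11][11] = 8, so this is optimal.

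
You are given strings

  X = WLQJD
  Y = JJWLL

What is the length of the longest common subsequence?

2

Pick W (X #1, Y #3) → L (X #2, Y #5); all 2 characters appear in both, in order. dp[5][5] = 2 confirms this is the maximum.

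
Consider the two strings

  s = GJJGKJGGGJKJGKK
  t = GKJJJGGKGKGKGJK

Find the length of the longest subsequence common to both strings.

11

Pick G at s[1]=t[1]; then J at s[2]=t[3]; then J at s[3]=t[4]; then J at s[6]=t[5]; then G at s[7]=t[6]; then G at s[8]=t[7]; then G at s[9]=t[9]; then K at s[11]=t[10]; then G at s[13]=t[11]; then K at s[14]=t[12]; then K at s[15]=t[15]; all 11 characters appear in both, in order. The LCS DP gives dp[15][15] = 11, so this is optimal.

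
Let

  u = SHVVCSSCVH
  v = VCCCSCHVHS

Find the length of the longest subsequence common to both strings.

Match V (u #3, v #1); then C (u #5, v #4); then S (u #7, v #5); then C (u #8, v #6); then V (u #9, v #8); then H (u #10, v #9) — 6 characters in the same relative order in both. The LCS DP gives dp[10][10] = 6, so this is optimal.

6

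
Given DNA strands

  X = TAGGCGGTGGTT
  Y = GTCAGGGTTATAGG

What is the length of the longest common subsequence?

Pick T at X[1]=Y[2], then A at X[2]=Y[4], then G at X[3]=Y[5], then G at X[4]=Y[6], then G at X[6]=Y[7], then T at X[8]=Y[11], then G at X[9]=Y[13], then G at X[10]=Y[14]; all 8 bases appear in both, in order. dp[12][14] = 8 confirms this is the maximum.

8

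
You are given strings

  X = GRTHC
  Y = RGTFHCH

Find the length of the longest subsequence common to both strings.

4

Let dp[i][j] be the LCS length of the first i characters of X and the first j characters of Y. dp[i][j] = dp[i-1][j-1]+1 when the i-th and j-th characters match, else max(dp[i-1][j], dp[i][j-1]).
    ·  R  G  T  F  H  C  H
 ·  0  0  0  0  0  0  0  0
 G  0  0  1  1  1  1  1  1
 R  0  1  1  1  1  1  1  1
 T  0  1  1  2  2  2  2  2
 H  0  1  1  2  2  3  3  3
 C  0  1  1  2  2  3  4  4
dp[5][7] = 4. One LCS (by backtracking along matches): GTHC.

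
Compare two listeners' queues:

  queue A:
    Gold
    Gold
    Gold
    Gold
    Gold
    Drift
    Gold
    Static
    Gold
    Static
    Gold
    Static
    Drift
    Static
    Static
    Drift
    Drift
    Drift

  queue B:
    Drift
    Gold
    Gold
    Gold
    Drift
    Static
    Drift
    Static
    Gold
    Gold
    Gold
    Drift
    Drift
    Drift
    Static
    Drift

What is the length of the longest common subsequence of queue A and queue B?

Pick Gold at queue A[1]=queue B[2], then Gold at queue A[2]=queue B[3], then Gold at queue A[3]=queue B[4], then Drift at queue A[6]=queue B[7], then Gold at queue A[7]=queue B[9], then Gold at queue A[9]=queue B[10], then Gold at queue A[11]=queue B[11], then Drift at queue A[13]=queue B[12], then Drift at queue A[16]=queue B[13], then Drift at queue A[17]=queue B[14], then Drift at queue A[18]=queue B[16]; all 11 songs appear in both, in order. dp[18][16] = 11 confirms this is the maximum.

11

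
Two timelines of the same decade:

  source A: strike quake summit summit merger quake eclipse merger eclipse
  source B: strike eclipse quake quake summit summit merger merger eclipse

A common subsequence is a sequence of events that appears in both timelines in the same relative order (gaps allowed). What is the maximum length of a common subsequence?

7

Pick strike at source A[1]=source B[1], quake at source A[2]=source B[4], summit at source A[3]=source B[5], summit at source A[4]=source B[6], merger at source A[5]=source B[7], merger at source A[8]=source B[8], eclipse at source A[9]=source B[9]; all 7 events appear in both, in order, and the DP table's final entry dp[9][9] is also 7, so no common subsequence is longer.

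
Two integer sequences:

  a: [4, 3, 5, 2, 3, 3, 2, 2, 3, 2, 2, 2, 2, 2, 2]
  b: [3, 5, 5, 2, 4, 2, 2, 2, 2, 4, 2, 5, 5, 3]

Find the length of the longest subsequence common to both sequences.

8

Pick 3 [2,1]; then 5 [3,3]; then 2 [4,4]; then 2 [7,6]; then 2 [8,7]; then 2 [10,8]; then 2 [11,9]; then 2 [12,11]; all 8 values appear in both, in order. Since dp[15][14] = 8, nothing longer is possible.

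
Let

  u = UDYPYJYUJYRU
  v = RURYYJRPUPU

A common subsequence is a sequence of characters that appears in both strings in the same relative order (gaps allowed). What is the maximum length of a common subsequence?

Let dp[i][j] be the LCS length of the first i characters of u and the first j characters of v. dp[i][j] = dp[i-1][j-1]+1 when the i-th and j-th characters match, else max(dp[i-1][j], dp[i][j-1]).
    ·  R  U  R  Y  Y  J  R  P  U  P  U
 ·  0  0  0  0  0  0  0  0  0  0  0  0
 U  0  0  1  1  1  1  1  1  1  1  1  1
 D  0  0  1  1  1  1  1  1  1  1  1  1
 Y  0  0  1  1  2  2  2  2  2  2  2  2
 P  0  0  1  1  2  2  2  2  3  3  3  3
 Y  0  0  1  1  2  3  3  3  3  3  3  3
 J  0  0  1  1  2  3  4  4  4  4  4  4
 Y  0  0  1  1  2  3  4  4  4  4  4  4
 U  0  0  1  1  2  3  4  4  4  5  5  5
 J  0  0  1  1  2  3  4  4  4  5  5  5
 Y  0  0  1  1  2  3  4  4  4  5  5  5
 R  0  1  1  2  2  3  4  5  5  5  5  5
 U  0  1  2  2  2  3  4  5  5  6  6  6
dp[12][11] = 6. One LCS (by backtracking along matches): UYYJUU.

6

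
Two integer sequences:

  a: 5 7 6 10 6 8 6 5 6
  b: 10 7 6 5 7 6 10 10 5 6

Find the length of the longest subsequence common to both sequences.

6

One common subsequence of length 6: 5 [1,4]; then 7 [2,5]; then 6 [3,6]; then 10 [4,8]; then 5 [8,9]; then 6 [9,10]. The LCS DP gives dp[9][10] = 6, so this is optimal.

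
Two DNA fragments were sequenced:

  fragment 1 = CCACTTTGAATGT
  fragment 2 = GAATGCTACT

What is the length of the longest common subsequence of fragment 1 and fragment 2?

6

One common subsequence of length 6: G at fragment 1[8]=fragment 2[1] → A at fragment 1[9]=fragment 2[2] → A at fragment 1[10]=fragment 2[3] → T at fragment 1[11]=fragment 2[4] → G at fragment 1[12]=fragment 2[5] → T at fragment 1[13]=fragment 2[10]. Since dp[13][10] = 6, nothing longer is possible.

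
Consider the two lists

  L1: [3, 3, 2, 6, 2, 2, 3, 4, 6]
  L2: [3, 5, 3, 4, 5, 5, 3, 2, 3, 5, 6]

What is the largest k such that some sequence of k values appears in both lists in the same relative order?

5

Taking 3 (L1 #1, L2 #3) → 3 (L1 #2, L2 #7) → 2 (L1 #6, L2 #8) → 3 (L1 #7, L2 #9) → 6 (L1 #9, L2 #11) gives a common subsequence of length 5. dp[9][11] = 5 confirms this is the maximum.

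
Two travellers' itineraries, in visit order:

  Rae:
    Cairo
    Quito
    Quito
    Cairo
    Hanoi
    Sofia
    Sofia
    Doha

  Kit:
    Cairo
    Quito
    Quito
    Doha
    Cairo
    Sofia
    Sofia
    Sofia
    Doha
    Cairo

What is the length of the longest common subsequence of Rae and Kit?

One common subsequence of length 7: Cairo [1,1], Quito [2,2], Quito [3,3], Cairo [4,5], Sofia [6,7], Sofia [7,8], Doha [8,9], and the DP table's final entry dp[8][10] is also 7, so no common subsequence is longer.

7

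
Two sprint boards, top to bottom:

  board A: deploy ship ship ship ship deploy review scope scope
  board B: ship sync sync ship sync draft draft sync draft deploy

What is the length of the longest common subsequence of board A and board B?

Match ship at board A[2]=board B[1]; then ship at board A[3]=board B[4]; then deploy at board A[6]=board B[10] — 3 tasks in the same relative order in both. Since dp[9][10] = 3, nothing longer is possible.

3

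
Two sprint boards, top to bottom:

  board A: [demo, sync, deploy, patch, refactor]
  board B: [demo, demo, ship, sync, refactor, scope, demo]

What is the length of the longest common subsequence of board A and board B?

Match demo at board A[1]=board B[2]; then sync at board A[2]=board B[4]; then refactor at board A[5]=board B[5] — 3 tasks in the same relative order in both. Since dp[5][7] = 3, nothing longer is possible.

3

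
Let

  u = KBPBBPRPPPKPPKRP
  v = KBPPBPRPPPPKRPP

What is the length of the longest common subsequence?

Pick K at u[1]=v[1], B at u[2]=v[2], P at u[3]=v[4], B at u[5]=v[5], P at u[6]=v[6], R at u[7]=v[7], P at u[9]=v[8], P at u[10]=v[9], P at u[12]=v[10], P at u[13]=v[11], K at u[14]=v[12], R at u[15]=v[13], P at u[16]=v[15]; all 13 characters appear in both, in order, and the DP table's final entry dp[16][15] is also 13, so no common subsequence is longer.

13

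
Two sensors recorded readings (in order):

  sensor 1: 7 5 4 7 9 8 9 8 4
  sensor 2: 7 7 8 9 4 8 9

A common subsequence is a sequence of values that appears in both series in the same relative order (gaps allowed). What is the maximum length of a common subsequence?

5

Match 7 [1,1]; then 7 [4,2]; then 9 [5,4]; then 8 [6,6]; then 9 [7,7] — 5 values in the same relative order in both, and the DP table's final entry dp[9][7] is also 5, so no common subsequence is longer.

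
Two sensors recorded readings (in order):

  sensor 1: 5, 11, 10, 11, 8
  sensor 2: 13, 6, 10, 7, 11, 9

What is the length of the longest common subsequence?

Taking 10 [3,3] → 11 [4,5] gives a common subsequence of length 2. dp[5][6] = 2 confirms this is the maximum.

2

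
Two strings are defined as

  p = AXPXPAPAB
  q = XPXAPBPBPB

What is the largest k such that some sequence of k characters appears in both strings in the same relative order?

6

Taking X (p #2, q #1); then P (p #3, q #2); then X (p #4, q #3); then P (p #5, q #7); then P (p #7, q #9); then B (p #9, q #10) gives a common subsequence of length 6. dp[9][10] = 6 confirms this is the maximum.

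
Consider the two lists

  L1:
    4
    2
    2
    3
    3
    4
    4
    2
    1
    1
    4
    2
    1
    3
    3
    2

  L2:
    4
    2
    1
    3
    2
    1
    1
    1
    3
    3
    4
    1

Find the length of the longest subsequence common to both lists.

Taking 4 at L1[1]=L2[1], then 2 at L1[2]=L2[2], then 3 at L1[5]=L2[4], then 2 at L1[8]=L2[5], then 1 at L1[9]=L2[6], then 1 at L1[10]=L2[7], then 1 at L1[13]=L2[8], then 3 at L1[14]=L2[9], then 3 at L1[15]=L2[10] gives a common subsequence of length 9. The LCS DP gives dp[16][12] = 9, so this is optimal.

9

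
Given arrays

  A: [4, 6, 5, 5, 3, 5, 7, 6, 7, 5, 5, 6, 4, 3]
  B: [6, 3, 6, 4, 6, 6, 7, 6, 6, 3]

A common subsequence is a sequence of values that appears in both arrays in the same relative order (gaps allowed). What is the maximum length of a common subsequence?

Let dp[i][j] be the LCS length of the first i values of A and the first j values of B. dp[i][j] = dp[i-1][j-1]+1 when the i-th and j-th values match, else max(dp[i-1][j], dp[i][j-1]).
    ·  6  3  6  4  6  6  7  6  6  3
 ·  0  0  0  0  0  0  0  0  0  0  0
 4  0  0  0  0  1  1  1  1  1  1  1
 6  0  1  1  1  1  2  2  2  2  2  2
 5  0  1  1  1  1  2  2  2  2  2  2
 5  0  1  1  1  1  2  2  2  2  2  2
 3  0  1  2  2  2  2  2  2  2  2  3
 5  0  1  2  2  2  2  2  2  2  2  3
 7  0  1  2  2  2  2  2  3  3  3  3
 6  0  1  2  3  3  3  3  3  4  4  4
 7  0  1  2  3  3  3  3  4  4  4  4
 5  0  1  2  3  3  3  3  4  4  4  4
 5  0  1  2  3  3  3  3  4  4  4  4
 6  0  1  2  3  3  4  4  4  5  5  5
 4  0  1  2  3  4  4  4  4  5  5  5
 3  0  1  2  3  4  4  4  4  5  5  6
dp[14][10] = 6. One LCS (by backtracking along matches): 4, 6, 7, 6, 6, 3.

6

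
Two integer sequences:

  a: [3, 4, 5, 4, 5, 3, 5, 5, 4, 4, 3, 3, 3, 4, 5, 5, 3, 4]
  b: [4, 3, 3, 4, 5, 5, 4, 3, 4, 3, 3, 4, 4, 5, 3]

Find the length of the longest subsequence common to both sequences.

Match 3 (a #1, b #3); then 4 (a #2, b #4); then 5 (a #3, b #6); then 4 (a #4, b #7); then 3 (a #6, b #8); then 4 (a #10, b #9); then 3 (a #11, b #10); then 3 (a #12, b #11); then 4 (a #14, b #13); then 5 (a #16, b #14); then 3 (a #17, b #15) — 11 values in the same relative order in both, and the DP table's final entry dp[18][15] is also 11, so no common subsequence is longer.

11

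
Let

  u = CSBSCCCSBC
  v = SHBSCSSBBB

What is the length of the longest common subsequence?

6

Let dp[i][j] be the LCS length of the first i characters of u and the first j characters of v. dp[i][j] = dp[i-1][j-1]+1 when the i-th and j-th characters match, else max(dp[i-1][j], dp[i][j-1]).
    ·  S  H  B  S  C  S  S  B  B  B
 ·  0  0  0  0  0  0  0  0  0  0  0
 C  0  0  0  0  0  1  1  1  1  1  1
 S  0  1  1  1  1  1  2  2  2  2  2
 B  0  1  1  2  2  2  2  2  3  3  3
 S  0  1  1  2  3  3  3  3  3  3  3
 C  0  1  1  2  3  4  4  4  4  4  4
 C  0  1  1  2  3  4  4  4  4  4  4
 C  0  1  1  2  3  4  4  4  4  4  4
 S  0  1  1  2  3  4  5  5  5  5  5
 B  0  1  1  2  3  4  5  5  6  6  6
 C  0  1  1  2  3  4  5  5  6  6  6
dp[10][10] = 6. One LCS (by backtracking along matches): SBSCSB.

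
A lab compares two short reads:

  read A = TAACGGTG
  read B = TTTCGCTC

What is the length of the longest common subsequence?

4

Let dp[i][j] be the LCS length of the first i bases of read A and the first j bases of read B. dp[i][j] = dp[i-1][j-1]+1 when the i-th and j-th bases match, else max(dp[i-1][j], dp[i][j-1]).
    ·  T  T  T  C  G  C  T  C
 ·  0  0  0  0  0  0  0  0  0
 T  0  1  1  1  1  1  1  1  1
 A  0  1  1  1  1  1  1  1  1
 A  0  1  1  1  1  1  1  1  1
 C  0  1  1  1  2  2  2  2  2
 G  0  1  1  1  2  3  3  3  3
 G  0  1  1  1  2  3  3  3  3
 T  0  1  2  2  2  3  3  4  4
 G  0  1  2  2  2  3  3  4  4
dp[8][8] = 4. One LCS (by backtracking along matches): TCGT.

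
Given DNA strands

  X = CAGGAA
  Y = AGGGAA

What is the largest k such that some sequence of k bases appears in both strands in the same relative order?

5

Match A (X #2, Y #1), then G (X #3, Y #3), then G (X #4, Y #4), then A (X #5, Y #5), then A (X #6, Y #6) — 5 bases in the same relative order in both, and the DP table's final entry dp[6][6] is also 5, so no common subsequence is longer.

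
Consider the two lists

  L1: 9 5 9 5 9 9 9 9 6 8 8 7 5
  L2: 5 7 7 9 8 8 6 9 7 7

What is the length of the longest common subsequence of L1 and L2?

5

Let dp[i][j] be the LCS length of the first i values of L1 and the first j values of L2. dp[i][j] = dp[i-1][j-1]+1 when the i-th and j-th values match, else max(dp[i-1][j], dp[i][j-1]).
    ·  5  7  7  9  8  8  6  9  7  7
 ·  0  0  0  0  0  0  0  0  0  0  0
 9  0  0  0  0  1  1  1  1  1  1  1
 5  0  1  1  1  1  1  1  1  1  1  1
 9  0  1  1  1  2  2  2  2  2  2  2
 5  0  1  1  1  2  2  2  2  2  2  2
 9  0  1  1  1  2  2  2  2  3  3  3
 9  0  1  1  1  2  2  2  2  3  3  3
 9  0  1  1  1  2  2  2  2  3  3  3
 9  0  1  1  1  2  2  2  2  3  3  3
 6  0  1  1  1  2  2  2  3  3  3  3
 8  0  1  1  1  2  3  3  3  3  3  3
 8  0  1  1  1  2  3  4  4  4  4  4
 7  0  1  2  2  2  3  4  4  4  5  5
 5  0  1  2  2  2  3  4  4  4  5  5
dp[13][10] = 5. One LCS (by backtracking along matches): 5, 9, 8, 8, 7.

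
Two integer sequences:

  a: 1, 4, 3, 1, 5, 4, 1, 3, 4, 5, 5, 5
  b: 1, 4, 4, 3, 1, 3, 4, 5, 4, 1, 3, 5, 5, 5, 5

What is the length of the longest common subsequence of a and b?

11

Match 1 at a[1]=b[1]; then 4 at a[2]=b[3]; then 3 at a[3]=b[4]; then 1 at a[4]=b[5]; then 5 at a[5]=b[8]; then 4 at a[6]=b[9]; then 1 at a[7]=b[10]; then 3 at a[8]=b[11]; then 5 at a[10]=b[13]; then 5 at a[11]=b[14]; then 5 at a[12]=b[15] — 11 values in the same relative order in both. Since dp[12][15] = 11, nothing longer is possible.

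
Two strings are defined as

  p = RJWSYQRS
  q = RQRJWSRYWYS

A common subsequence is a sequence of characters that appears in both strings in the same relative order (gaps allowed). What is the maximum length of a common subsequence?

Let dp[i][j] be the LCS length of the first i characters of p and the first j characters of q. dp[i][j] = dp[i-1][j-1]+1 when the i-th and j-th characters match, else max(dp[i-1][j], dp[i][j-1]).
    ·  R  Q  R  J  W  S  R  Y  W  Y  S
 ·  0  0  0  0  0  0  0  0  0  0  0  0
 R  0  1  1  1  1  1  1  1  1  1  1  1
 J  0  1  1  1  2  2  2  2  2  2  2  2
 W  0  1  1  1  2  3  3  3  3  3  3  3
 S  0  1  1  1  2  3  4  4  4  4  4  4
 Y  0  1  1  1  2  3  4  4  5  5  5  5
 Q  0  1  2  2  2  3  4  4  5  5  5  5
 R  0  1  2  3  3  3  4  5  5  5  5  5
 S  0  1  2  3  3  3  4  5  5  5  5  6
dp[8][11] = 6. One LCS (by backtracking along matches): RJWSYS.

6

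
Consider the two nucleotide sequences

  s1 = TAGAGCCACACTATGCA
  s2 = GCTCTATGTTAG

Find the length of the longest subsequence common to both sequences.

One common subsequence of length 8: G (s1 #5, s2 #1), C (s1 #6, s2 #2), C (s1 #11, s2 #4), T (s1 #12, s2 #5), A (s1 #13, s2 #6), T (s1 #14, s2 #7), G (s1 #15, s2 #8), A (s1 #17, s2 #11). The LCS DP gives dp[17][12] = 8, so this is optimal.

8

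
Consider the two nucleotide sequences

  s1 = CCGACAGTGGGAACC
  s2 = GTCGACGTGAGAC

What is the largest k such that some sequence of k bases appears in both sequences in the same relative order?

Pick C (s1 #2, s2 #3), G (s1 #3, s2 #4), A (s1 #4, s2 #5), C (s1 #5, s2 #6), G (s1 #7, s2 #7), T (s1 #8, s2 #8), G (s1 #9, s2 #9), G (s1 #11, s2 #11), A (s1 #13, s2 #12), C (s1 #15, s2 #13); all 10 bases appear in both, in order. The LCS DP gives dp[15][13] = 10, so this is optimal.

10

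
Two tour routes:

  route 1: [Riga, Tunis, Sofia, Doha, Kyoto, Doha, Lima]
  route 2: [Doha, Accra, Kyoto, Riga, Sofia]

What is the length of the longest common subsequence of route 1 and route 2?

Match Riga [1,4], then Sofia [3,5] — 2 stops in the same relative order in both, and the DP table's final entry dp[7][5] is also 2, so no common subsequence is longer.

2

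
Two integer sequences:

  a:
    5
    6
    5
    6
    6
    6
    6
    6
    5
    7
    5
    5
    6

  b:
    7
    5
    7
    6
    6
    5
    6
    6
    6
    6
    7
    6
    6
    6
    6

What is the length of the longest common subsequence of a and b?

9

Match 5 at a[1]=b[2], then 6 at a[2]=b[5], then 5 at a[3]=b[6], then 6 at a[4]=b[9], then 6 at a[5]=b[10], then 6 at a[6]=b[12], then 6 at a[7]=b[13], then 6 at a[8]=b[14], then 6 at a[13]=b[15] — 9 values in the same relative order in both. dp[13][15] = 9 confirms this is the maximum.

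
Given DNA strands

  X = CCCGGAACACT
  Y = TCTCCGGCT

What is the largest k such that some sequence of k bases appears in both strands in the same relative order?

Match C (X #1, Y #2), C (X #2, Y #4), C (X #3, Y #5), G (X #4, Y #6), G (X #5, Y #7), C (X #10, Y #8), T (X #11, Y #9) — 7 bases in the same relative order in both. dp[11][9] = 7 confirms this is the maximum.

7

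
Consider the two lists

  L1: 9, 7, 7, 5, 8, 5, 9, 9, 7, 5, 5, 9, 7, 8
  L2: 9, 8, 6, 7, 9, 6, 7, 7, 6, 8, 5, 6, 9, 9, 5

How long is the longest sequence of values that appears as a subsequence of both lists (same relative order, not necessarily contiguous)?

Pick 9 [1,5], then 7 [2,7], then 7 [3,8], then 8 [5,10], then 5 [6,11], then 9 [7,13], then 9 [8,14], then 5 [11,15]; all 8 values appear in both, in order. The LCS DP gives dp[14][15] = 8, so this is optimal.

8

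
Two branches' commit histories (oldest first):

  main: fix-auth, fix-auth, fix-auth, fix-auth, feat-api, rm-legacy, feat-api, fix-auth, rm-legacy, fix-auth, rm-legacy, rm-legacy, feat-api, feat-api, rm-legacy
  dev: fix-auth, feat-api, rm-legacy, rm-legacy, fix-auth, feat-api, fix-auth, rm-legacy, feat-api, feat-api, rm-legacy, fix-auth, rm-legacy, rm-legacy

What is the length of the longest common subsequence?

Match fix-auth (main #1, dev #1), then fix-auth (main #2, dev #5), then fix-auth (main #3, dev #7), then feat-api (main #5, dev #9), then feat-api (main #7, dev #10), then rm-legacy (main #9, dev #11), then fix-auth (main #10, dev #12), then rm-legacy (main #12, dev #13), then rm-legacy (main #15, dev #14) — 9 commits in the same relative order in both. dp[15][14] = 9 confirms this is the maximum.

9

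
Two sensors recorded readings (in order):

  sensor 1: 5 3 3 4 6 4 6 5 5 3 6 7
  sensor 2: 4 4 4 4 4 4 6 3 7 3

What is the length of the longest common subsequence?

5

One common subsequence of length 5: 4 at sensor 1[4]=sensor 2[5] → 4 at sensor 1[6]=sensor 2[6] → 6 at sensor 1[7]=sensor 2[7] → 3 at sensor 1[10]=sensor 2[8] → 7 at sensor 1[12]=sensor 2[9]. dp[12][10] = 5 confirms this is the maximum.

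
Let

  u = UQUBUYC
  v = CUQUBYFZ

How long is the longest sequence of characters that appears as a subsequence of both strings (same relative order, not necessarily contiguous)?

Taking U [1,2], then Q [2,3], then U [3,4], then B [4,5], then Y [6,6] gives a common subsequence of length 5. dp[7][8] = 5 confirms this is the maximum.

5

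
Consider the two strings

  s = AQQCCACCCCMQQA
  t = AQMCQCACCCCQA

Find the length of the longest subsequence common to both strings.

One common subsequence of length 11: A at s[1]=t[1]; then Q at s[2]=t[2]; then Q at s[3]=t[5]; then C at s[5]=t[6]; then A at s[6]=t[7]; then C at s[7]=t[8]; then C at s[8]=t[9]; then C at s[9]=t[10]; then C at s[10]=t[11]; then Q at s[13]=t[12]; then A at s[14]=t[13]. Since dp[14][13] = 11, nothing longer is possible.

11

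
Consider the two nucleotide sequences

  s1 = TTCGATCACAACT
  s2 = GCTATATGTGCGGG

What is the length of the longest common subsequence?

5

One common subsequence of length 5: T at s1[1]=s2[5], then T at s1[2]=s2[7], then G at s1[4]=s2[8], then T at s1[6]=s2[9], then C at s1[7]=s2[11], and the DP table's final entry dp[13][14] is also 5, so no common subsequence is longer.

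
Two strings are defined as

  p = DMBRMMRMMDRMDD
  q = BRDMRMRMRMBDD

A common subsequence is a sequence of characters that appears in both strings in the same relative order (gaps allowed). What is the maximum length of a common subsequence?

Taking D [1,3], M [2,4], R [4,5], M [6,6], R [7,7], M [9,8], R [11,9], M [12,10], D [13,12], D [14,13] gives a common subsequence of length 10. The LCS DP gives dp[14][13] = 10, so this is optimal.

10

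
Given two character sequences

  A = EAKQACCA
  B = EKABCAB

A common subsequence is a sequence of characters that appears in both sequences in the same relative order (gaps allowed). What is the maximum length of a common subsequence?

Pick E (A #1, B #1), then K (A #3, B #2), then A (A #5, B #3), then C (A #7, B #5), then A (A #8, B #6); all 5 characters appear in both, in order. Since dp[8][7] = 5, nothing longer is possible.

5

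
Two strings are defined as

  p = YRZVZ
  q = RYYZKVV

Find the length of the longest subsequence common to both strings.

Match Y [1,3], Z [3,4], V [4,7] — 3 characters in the same relative order in both, and the DP table's final entry dp[5][7] is also 3, so no common subsequence is longer.

3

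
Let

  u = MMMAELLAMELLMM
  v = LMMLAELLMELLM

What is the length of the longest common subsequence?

11

One common subsequence of length 11: M (u #1, v #2); then M (u #2, v #3); then A (u #4, v #5); then E (u #5, v #6); then L (u #6, v #7); then L (u #7, v #8); then M (u #9, v #9); then E (u #10, v #10); then L (u #11, v #11); then L (u #12, v #12); then M (u #14, v #13). The LCS DP gives dp[14][13] = 11, so this is optimal.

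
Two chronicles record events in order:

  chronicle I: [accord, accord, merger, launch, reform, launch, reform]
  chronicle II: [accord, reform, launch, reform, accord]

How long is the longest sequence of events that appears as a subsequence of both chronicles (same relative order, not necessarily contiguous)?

Taking accord at chronicle I[2]=chronicle II[1] → reform at chronicle I[5]=chronicle II[2] → launch at chronicle I[6]=chronicle II[3] → reform at chronicle I[7]=chronicle II[4] gives a common subsequence of length 4. Since dp[7][5] = 4, nothing longer is possible.

4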